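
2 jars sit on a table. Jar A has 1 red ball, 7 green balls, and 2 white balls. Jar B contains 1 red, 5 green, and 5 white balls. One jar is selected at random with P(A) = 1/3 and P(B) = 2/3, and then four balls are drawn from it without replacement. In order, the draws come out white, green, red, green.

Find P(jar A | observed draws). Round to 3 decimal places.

For each hypothesis, P(data | H) works out to: P(data | jar A) = (2/10)(7/9)(1/8)(6/7) = 0.016667; P(data | jar B) = (5/11)(5/10)(1/9)(4/8) = 0.012626.
The prior-weighted likelihoods are 1/3 · 0.016667 = 0.0055556, 2/3 · 0.012626 = 0.0084175; with total 0.013973.
Hence P(jar A | data) = (0.0055556) / (0.013973) = 0.39759.

0.398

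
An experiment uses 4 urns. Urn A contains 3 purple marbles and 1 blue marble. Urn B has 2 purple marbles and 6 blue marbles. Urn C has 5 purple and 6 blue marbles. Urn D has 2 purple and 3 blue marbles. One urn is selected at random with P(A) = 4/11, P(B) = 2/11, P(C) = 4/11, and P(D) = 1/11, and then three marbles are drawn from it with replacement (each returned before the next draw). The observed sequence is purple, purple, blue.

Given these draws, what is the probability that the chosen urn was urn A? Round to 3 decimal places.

0.468

The likelihood of the observed sequence under each hypothesis: P(data | urn A) = (3/4)(3/4)(1/4) = 0.14062; P(data | urn B) = (2/8)(2/8)(6/8) = 0.046875; P(data | urn C) = (5/11)(5/11)(6/11) = 0.1127; P(data | urn D) = (2/5)(2/5)(3/5) = 0.096.
Weighting by the prior gives 4/11 · 0.14062 = 0.051136, 2/11 · 0.046875 = 0.0085227, 4/11 · 0.1127 = 0.040981, 1/11 · 0.096 = 0.0087273; summing to 0.10937.
Therefore the posterior P(urn A | data) = (0.051136) / (0.10937) = 0.46757.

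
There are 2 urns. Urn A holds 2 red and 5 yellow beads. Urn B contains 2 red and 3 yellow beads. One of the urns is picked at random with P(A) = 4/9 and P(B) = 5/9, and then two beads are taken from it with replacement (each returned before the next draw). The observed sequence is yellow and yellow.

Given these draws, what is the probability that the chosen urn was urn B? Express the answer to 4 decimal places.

0.4687

For each hypothesis, P(data | H) works out to: P(data | urn A) = (5/7)(5/7) = 0.5102; P(data | urn B) = (3/5)(3/5) = 0.36.
Weighting by the prior gives 4/9 · 0.5102 = 0.22676, 5/9 · 0.36 = 0.2; summing to 0.42676.
So P(urn B | data) = (0.2) / (0.42676) = 0.46865.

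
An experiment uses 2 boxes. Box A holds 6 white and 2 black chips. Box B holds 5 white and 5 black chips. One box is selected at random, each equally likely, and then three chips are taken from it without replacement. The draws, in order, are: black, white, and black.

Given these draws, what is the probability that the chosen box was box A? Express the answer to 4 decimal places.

The likelihood of the observed sequence under each hypothesis: P(data | box A) = (2/8)(6/7)(1/6) = 1/28; P(data | box B) = (5/10)(5/9)(4/8) = 5/36.
The prior-weighted likelihoods are 1/2 · 1/28 = 1/56, 1/2 · 5/36 = 5/72; these sum to 11/126.
Hence P(box A | data) = (1/56) / (11/126) = 9/44.

0.2045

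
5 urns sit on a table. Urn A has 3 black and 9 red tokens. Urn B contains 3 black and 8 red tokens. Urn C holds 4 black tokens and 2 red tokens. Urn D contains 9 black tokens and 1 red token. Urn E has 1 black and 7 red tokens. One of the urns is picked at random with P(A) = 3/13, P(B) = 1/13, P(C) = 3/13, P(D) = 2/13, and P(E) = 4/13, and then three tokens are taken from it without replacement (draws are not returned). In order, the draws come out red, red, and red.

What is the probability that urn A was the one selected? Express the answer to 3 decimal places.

0.287

For each hypothesis, P(data | H) works out to: P(data | urn A) = (9/12)(8/11)(7/10) = 0.38182; P(data | urn B) = (8/11)(7/10)(6/9) = 0.33939; P(data | urn C) = (2/6)(1/5)(0/4) = 0; P(data | urn D) = (1/10)(0/9) = 0; P(data | urn E) = (7/8)(6/7)(5/6) = 0.625.
The prior-weighted likelihoods are 3/13 · 0.38182 = 0.088112, 1/13 · 0.33939 = 0.026107, 3/13 · 0 = 0, 2/13 · 0 = 0, 4/13 · 0.625 = 0.19231; summing to 0.30653.
Hence P(urn A | data) = (0.088112) / (0.30653) = 0.28745.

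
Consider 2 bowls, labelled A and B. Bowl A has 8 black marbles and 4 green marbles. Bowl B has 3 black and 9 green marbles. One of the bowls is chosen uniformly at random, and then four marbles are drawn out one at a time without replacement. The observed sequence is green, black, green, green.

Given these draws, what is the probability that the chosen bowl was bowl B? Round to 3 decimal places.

0.887

For each hypothesis, P(data | H) works out to: P(data | bowl A) = (4/12)(8/11)(3/10)(2/9) = 8/495; P(data | bowl B) = (9/12)(3/11)(8/10)(7/9) = 7/55.
The prior-weighted likelihoods are 1/2 · 8/495 = 4/495, 1/2 · 7/55 = 7/110; these sum to 71/990.
So P(bowl B | data) = (7/110) / (71/990) = 63/71.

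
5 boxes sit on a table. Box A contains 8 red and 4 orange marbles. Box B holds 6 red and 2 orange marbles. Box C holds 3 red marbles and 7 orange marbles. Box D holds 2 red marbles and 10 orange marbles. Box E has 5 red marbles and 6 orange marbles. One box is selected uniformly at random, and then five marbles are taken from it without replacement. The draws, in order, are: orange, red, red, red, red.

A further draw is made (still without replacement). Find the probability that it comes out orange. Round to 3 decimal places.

Compute the likelihood of the observed sequence for each case: P(data | box A) = (4/12)(8/11)(7/10)(6/9)(5/8) = 0.070707; P(data | box B) = (2/8)(6/7)(5/6)(4/5)(3/4) = 0.10714; P(data | box C) = (7/10)(3/9)(2/8)(1/7)(0/6) = 0; P(data | box D) = (10/12)(2/11)(1/10)(0/9) = 0; P(data | box E) = (6/11)(5/10)(4/9)(3/8)(2/7) = 0.012987.
Multiplying each by its prior: 1/5 · 0.070707 = 0.014141, 1/5 · 0.10714 = 0.021429, 1/5 · 0 = 0, 1/5 · 0 = 0, 1/5 · 0.012987 = 0.0025974; summing to 0.038167.
The posterior is then P(box A | data) = 0.37051, P(box B | data) = 0.56144, P(box C | data) = 0, P(box D | data) = 0, P(box E | data) = 0.068053.
Averaging over the posterior, P(orange next | data) = (3/7)(0.37051) + (1/3)(0.56144) + (5/6)(0.068053) = 0.40265.

0.403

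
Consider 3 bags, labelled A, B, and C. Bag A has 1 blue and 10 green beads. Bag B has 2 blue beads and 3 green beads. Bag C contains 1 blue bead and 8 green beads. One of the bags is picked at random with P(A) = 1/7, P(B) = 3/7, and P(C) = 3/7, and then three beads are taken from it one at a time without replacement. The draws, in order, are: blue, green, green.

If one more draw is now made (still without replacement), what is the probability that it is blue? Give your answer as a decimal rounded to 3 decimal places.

For each hypothesis, P(data | H) works out to: P(data | bag A) = (1/11)(10/10)(9/9) = 0.090909; P(data | bag B) = (2/5)(3/4)(2/3) = 0.2; P(data | bag C) = (1/9)(8/8)(7/7) = 0.11111.
Weighting by the prior gives 1/7 · 0.090909 = 0.012987, 3/7 · 0.2 = 0.085714, 3/7 · 0.11111 = 0.047619; with total 0.14632.
Normalising, the posterior is P(bag A | data) = 0.088757, P(bag B | data) = 0.5858, P(bag C | data) = 0.32544.
Averaging over the posterior, P(blue next | data) = (0)(0.088757) + (1/2)(0.5858) + (0)(0.32544) = 0.2929.

0.293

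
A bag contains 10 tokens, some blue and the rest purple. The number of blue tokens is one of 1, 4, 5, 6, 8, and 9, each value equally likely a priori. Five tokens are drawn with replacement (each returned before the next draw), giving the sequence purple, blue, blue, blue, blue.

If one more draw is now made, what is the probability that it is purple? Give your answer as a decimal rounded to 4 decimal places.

The likelihood of the observed sequence under each hypothesis: P(data | r = 1) = (9/10)(1/10)(1/10)(1/10)(1/10) = 9e-05; P(data | r = 4) = (6/10)(4/10)(4/10)(4/10)(4/10) = 0.01536; P(data | r = 5) = (5/10)(5/10)(5/10)(5/10)(5/10) = 0.03125; P(data | r = 6) = (4/10)(6/10)(6/10)(6/10)(6/10) = 0.05184; P(data | r = 8) = (2/10)(8/10)(8/10)(8/10)(8/10) = 0.08192; P(data | r = 9) = (1/10)(9/10)(9/10)(9/10)(9/10) = 0.06561.
The prior-weighted likelihoods are 1/6 · 9e-05 = 1.5e-05, 1/6 · 0.01536 = 0.00256, 1/6 · 0.03125 = 0.0052083, 1/6 · 0.05184 = 0.00864, 1/6 · 0.08192 = 0.013653, 1/6 · 0.06561 = 0.010935; these sum to 0.041012.
Dividing through by the total gives posterior P(r = 1 | data) = 0.00036575, P(r = 4 | data) = 0.062421, P(r = 5 | data) = 0.127, P(r = 6 | data) = 0.21067, P(r = 8 | data) = 0.33291, P(r = 9 | data) = 0.26663.
Averaging over the posterior, P(purple next | data) = (9/10)(0.00036575) + (3/5)(0.062421) + (1/2)(0.127) + (2/5)(0.21067) + (1/5)(0.33291) + (1/10)(0.26663) = 0.27879.

0.2788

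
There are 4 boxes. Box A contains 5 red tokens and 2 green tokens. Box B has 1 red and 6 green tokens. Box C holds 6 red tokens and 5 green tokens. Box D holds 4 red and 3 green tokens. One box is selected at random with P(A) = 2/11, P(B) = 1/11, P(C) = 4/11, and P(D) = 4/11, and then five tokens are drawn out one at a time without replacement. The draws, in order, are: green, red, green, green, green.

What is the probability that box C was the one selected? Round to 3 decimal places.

Under each hypothesis, the probability of the observed sequence is: P(data | box A) = (2/7)(5/6)(1/5)(0/4) = 0; P(data | box B) = (6/7)(1/6)(5/5)(4/4)(3/3) = 1/7; P(data | box C) = (5/11)(6/10)(4/9)(3/8)(2/7) = 1/77; P(data | box D) = (3/7)(4/6)(2/5)(1/4)(0/3) = 0.
The prior-weighted likelihoods are 2/11 · 0 = 0, 1/11 · 1/7 = 1/77, 4/11 · 1/77 = 4/847, 4/11 · 0 = 0; these sum to 15/847.
Hence P(box C | data) = (4/847) / (15/847) = 4/15.

0.267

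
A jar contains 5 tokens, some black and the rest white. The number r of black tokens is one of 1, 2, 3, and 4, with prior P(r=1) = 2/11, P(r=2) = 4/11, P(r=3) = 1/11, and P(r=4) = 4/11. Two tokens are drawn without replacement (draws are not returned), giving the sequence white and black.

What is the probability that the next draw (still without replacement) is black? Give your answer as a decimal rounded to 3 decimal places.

0.519

The likelihood of the observed sequence under each hypothesis: P(data | r = 1) = (4/5)(1/4) = 1/5; P(data | r = 2) = (3/5)(2/4) = 3/10; P(data | r = 3) = (2/5)(3/4) = 3/10; P(data | r = 4) = (1/5)(4/4) = 1/5.
The prior-weighted likelihoods are 2/11 · 1/5 = 2/55, 4/11 · 3/10 = 6/55, 1/11 · 3/10 = 3/110, 4/11 · 1/5 = 4/55; with total 27/110.
Dividing through by the total gives posterior P(r = 1 | data) = 4/27, P(r = 2 | data) = 4/9, P(r = 3 | data) = 1/9, P(r = 4 | data) = 8/27.
The predictive probability is P(black next | data) = (0)(4/27) + (1/3)(4/9) + (2/3)(1/9) + (1)(8/27) = 14/27.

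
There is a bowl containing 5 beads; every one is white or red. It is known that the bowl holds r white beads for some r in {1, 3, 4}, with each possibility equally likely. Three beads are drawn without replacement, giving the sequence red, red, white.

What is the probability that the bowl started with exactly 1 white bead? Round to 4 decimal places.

The likelihood of the observed sequence under each hypothesis: P(data | r = 1) = (4/5)(3/4)(1/3) = 1/5; P(data | r = 3) = (2/5)(1/4)(3/3) = 1/10; P(data | r = 4) = (1/5)(0/4) = 0.
The prior-weighted likelihoods are 1/3 · 1/5 = 1/15, 1/3 · 1/10 = 1/30, 1/3 · 0 = 0; summing to 1/10.
Therefore the posterior P(r = 1 | data) = (1/15) / (1/10) = 2/3.

0.6667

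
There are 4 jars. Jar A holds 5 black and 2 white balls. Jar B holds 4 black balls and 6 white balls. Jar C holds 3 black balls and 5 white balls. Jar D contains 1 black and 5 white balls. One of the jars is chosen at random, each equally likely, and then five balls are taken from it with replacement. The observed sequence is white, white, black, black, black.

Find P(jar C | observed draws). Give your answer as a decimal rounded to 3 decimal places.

0.269

Compute the likelihood of the observed sequence for each case: P(data | jar A) = (2/7)(2/7)(5/7)(5/7)(5/7) = 0.02975; P(data | jar B) = (6/10)(6/10)(4/10)(4/10)(4/10) = 0.02304; P(data | jar C) = (5/8)(5/8)(3/8)(3/8)(3/8) = 0.020599; P(data | jar D) = (5/6)(5/6)(1/6)(1/6)(1/6) = 0.003215.
Weighting by the prior gives 1/4 · 0.02975 = 0.0074374, 1/4 · 0.02304 = 0.00576, 1/4 · 0.020599 = 0.0051498, 1/4 · 0.003215 = 0.00080376; summing to 0.019151.
Hence P(jar C | data) = (0.0051498) / (0.019151) = 0.26891.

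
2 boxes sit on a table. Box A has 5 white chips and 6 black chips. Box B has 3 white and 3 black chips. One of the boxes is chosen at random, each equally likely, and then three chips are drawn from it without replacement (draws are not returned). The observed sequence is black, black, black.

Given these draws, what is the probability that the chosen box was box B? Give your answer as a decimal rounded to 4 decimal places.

0.2920

Under each hypothesis, the probability of the observed sequence is: P(data | box A) = (6/11)(5/10)(4/9) = 0.12121; P(data | box B) = (3/6)(2/5)(1/4) = 0.05.
Weighting by the prior gives 1/2 · 0.12121 = 0.060606, 1/2 · 0.05 = 0.025; with total 0.085606.
Therefore the posterior P(box B | data) = (0.025) / (0.085606) = 0.29204.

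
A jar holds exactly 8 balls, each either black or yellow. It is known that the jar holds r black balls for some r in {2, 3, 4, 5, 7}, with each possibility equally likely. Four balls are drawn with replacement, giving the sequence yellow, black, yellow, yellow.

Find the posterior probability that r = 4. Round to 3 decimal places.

Under each hypothesis, the probability of the observed sequence is: P(data | r = 2) = (6/8)(2/8)(6/8)(6/8) = 0.10547; P(data | r = 3) = (5/8)(3/8)(5/8)(5/8) = 0.091553; P(data | r = 4) = (4/8)(4/8)(4/8)(4/8) = 0.0625; P(data | r = 5) = (3/8)(5/8)(3/8)(3/8) = 0.032959; P(data | r = 7) = (1/8)(7/8)(1/8)(1/8) = 0.001709.
Multiplying each by its prior: 1/5 · 0.10547 = 0.021094, 1/5 · 0.091553 = 0.018311, 1/5 · 0.0625 = 0.0125, 1/5 · 0.032959 = 0.0065918, 1/5 · 0.001709 = 0.0003418; summing to 0.058838.
So P(r = 4 | data) = (0.0125) / (0.058838) = 0.21245.

0.212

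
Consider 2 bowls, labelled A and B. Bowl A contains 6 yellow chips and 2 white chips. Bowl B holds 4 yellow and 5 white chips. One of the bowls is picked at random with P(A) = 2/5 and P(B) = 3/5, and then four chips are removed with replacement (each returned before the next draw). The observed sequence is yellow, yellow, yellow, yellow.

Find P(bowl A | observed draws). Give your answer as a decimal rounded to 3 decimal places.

0.844

For each hypothesis, P(data | H) works out to: P(data | bowl A) = (6/8)(6/8)(6/8)(6/8) = 0.31641; P(data | bowl B) = (4/9)(4/9)(4/9)(4/9) = 0.039018.
Weighting by the prior gives 2/5 · 0.31641 = 0.12656, 3/5 · 0.039018 = 0.023411; summing to 0.14997.
So P(bowl A | data) = (0.12656) / (0.14997) = 0.8439.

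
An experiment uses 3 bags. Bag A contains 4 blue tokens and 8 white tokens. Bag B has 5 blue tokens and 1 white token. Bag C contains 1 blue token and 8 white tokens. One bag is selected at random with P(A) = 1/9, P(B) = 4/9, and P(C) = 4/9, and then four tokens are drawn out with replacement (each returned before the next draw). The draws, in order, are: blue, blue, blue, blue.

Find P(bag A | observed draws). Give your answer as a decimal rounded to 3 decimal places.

0.006

The likelihood of the observed sequence under each hypothesis: P(data | bag A) = (4/12)(4/12)(4/12)(4/12) = 0.012346; P(data | bag B) = (5/6)(5/6)(5/6)(5/6) = 0.48225; P(data | bag C) = (1/9)(1/9)(1/9)(1/9) = 0.00015242.
Weighting by the prior gives 1/9 · 0.012346 = 0.0013717, 4/9 · 0.48225 = 0.21433, 4/9 · 0.00015242 = 6.774e-05; with total 0.21577.
So P(bag A | data) = (0.0013717) / (0.21577) = 0.0063573.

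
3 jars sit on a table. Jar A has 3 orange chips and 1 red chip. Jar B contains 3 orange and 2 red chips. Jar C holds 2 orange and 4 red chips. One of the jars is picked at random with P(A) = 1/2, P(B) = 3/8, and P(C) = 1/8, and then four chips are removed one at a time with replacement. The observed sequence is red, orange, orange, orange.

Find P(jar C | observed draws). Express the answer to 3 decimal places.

0.035

Under each hypothesis, the probability of the observed sequence is: P(data | jar A) = (1/4)(3/4)(3/4)(3/4) = 0.10547; P(data | jar B) = (2/5)(3/5)(3/5)(3/5) = 0.0864; P(data | jar C) = (4/6)(2/6)(2/6)(2/6) = 0.024691.
Multiplying each by its prior: 1/2 · 0.10547 = 0.052734, 3/8 · 0.0864 = 0.0324, 1/8 · 0.024691 = 0.0030864; with total 0.088221.
So P(jar C | data) = (0.0030864) / (0.088221) = 0.034985.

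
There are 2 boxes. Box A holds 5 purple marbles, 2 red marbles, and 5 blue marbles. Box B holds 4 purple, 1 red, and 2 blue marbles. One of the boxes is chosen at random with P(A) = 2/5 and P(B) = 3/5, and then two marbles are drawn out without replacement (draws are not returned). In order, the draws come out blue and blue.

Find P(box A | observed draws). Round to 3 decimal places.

The likelihood of the observed sequence under each hypothesis: P(data | box A) = (5/12)(4/11) = 0.15152; P(data | box B) = (2/7)(1/6) = 0.047619.
Weighting by the prior gives 2/5 · 0.15152 = 0.060606, 3/5 · 0.047619 = 0.028571; these sum to 0.089177.
Therefore the posterior P(box A | data) = (0.060606) / (0.089177) = 0.67961.

0.680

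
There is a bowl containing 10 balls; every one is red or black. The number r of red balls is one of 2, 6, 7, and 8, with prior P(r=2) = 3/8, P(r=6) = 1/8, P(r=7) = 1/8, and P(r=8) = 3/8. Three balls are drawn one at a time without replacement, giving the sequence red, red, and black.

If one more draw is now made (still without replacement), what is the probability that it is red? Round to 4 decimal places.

0.7088

Compute the likelihood of the observed sequence for each case: P(data | r = 2) = (2/10)(1/9)(8/8) = 1/45; P(data | r = 6) = (6/10)(5/9)(4/8) = 1/6; P(data | r = 7) = (7/10)(6/9)(3/8) = 7/40; P(data | r = 8) = (8/10)(7/9)(2/8) = 7/45.
Multiplying each by its prior: 3/8 · 1/45 = 1/120, 1/8 · 1/6 = 1/48, 1/8 · 7/40 = 7/320, 3/8 · 7/45 = 7/120; summing to 7/64.
Normalising, the posterior is P(r = 2 | data) = 8/105, P(r = 6 | data) = 4/21, P(r = 7 | data) = 1/5, P(r = 8 | data) = 8/15.
The predictive probability is P(red next | data) = (0)(8/105) + (4/7)(4/21) + (5/7)(1/5) + (6/7)(8/15) = 521/735.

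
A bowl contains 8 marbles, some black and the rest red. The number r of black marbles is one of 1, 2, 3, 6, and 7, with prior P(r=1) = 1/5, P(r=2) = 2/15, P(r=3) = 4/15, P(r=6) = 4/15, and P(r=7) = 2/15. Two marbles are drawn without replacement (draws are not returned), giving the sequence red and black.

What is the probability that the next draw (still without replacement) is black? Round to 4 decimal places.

0.4671

The likelihood of the observed sequence under each hypothesis: P(data | r = 1) = (7/8)(1/7) = 1/8; P(data | r = 2) = (6/8)(2/7) = 3/14; P(data | r = 3) = (5/8)(3/7) = 15/56; P(data | r = 6) = (2/8)(6/7) = 3/14; P(data | r = 7) = (1/8)(7/7) = 1/8.
The prior-weighted likelihoods are 1/5 · 1/8 = 1/40, 2/15 · 3/14 = 1/35, 4/15 · 15/56 = 1/14, 4/15 · 3/14 = 2/35, 2/15 · 1/8 = 1/60; these sum to 167/840.
Dividing through by the total gives posterior P(r = 1 | data) = 21/167, P(r = 2 | data) = 24/167, P(r = 3 | data) = 60/167, P(r = 6 | data) = 48/167, P(r = 7 | data) = 14/167.
So P(black next | data) = Σ P(black next | H) P(H | data) = (0)(21/167) + (1/6)(24/167) + (1/3)(60/167) + (5/6)(48/167) + (1)(14/167) = 78/167.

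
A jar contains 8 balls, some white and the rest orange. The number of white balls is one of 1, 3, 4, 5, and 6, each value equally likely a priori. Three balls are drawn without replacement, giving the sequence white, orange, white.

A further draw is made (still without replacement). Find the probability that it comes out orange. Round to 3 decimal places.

For each hypothesis, P(data | H) works out to: P(data | r = 1) = (1/8)(7/7)(0/6) = 0; P(data | r = 3) = (3/8)(5/7)(2/6) = 5/56; P(data | r = 4) = (4/8)(4/7)(3/6) = 1/7; P(data | r = 5) = (5/8)(3/7)(4/6) = 5/28; P(data | r = 6) = (6/8)(2/7)(5/6) = 5/28.
Weighting by the prior gives 1/5 · 0 = 0, 1/5 · 5/56 = 1/56, 1/5 · 1/7 = 1/35, 1/5 · 5/28 = 1/28, 1/5 · 5/28 = 1/28; summing to 33/280.
The posterior is then P(r = 1 | data) = 0, P(r = 3 | data) = 5/33, P(r = 4 | data) = 8/33, P(r = 5 | data) = 10/33, P(r = 6 | data) = 10/33.
Averaging over the posterior, P(orange next | data) = (4/5)(5/33) + (3/5)(8/33) + (2/5)(10/33) + (1/5)(10/33) = 74/165.

0.448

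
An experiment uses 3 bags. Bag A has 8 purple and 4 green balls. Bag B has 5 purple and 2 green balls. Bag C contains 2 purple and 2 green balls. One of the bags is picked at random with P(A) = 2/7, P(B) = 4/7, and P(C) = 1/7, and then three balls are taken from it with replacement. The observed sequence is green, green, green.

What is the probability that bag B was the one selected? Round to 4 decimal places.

0.3191

For each hypothesis, P(data | H) works out to: P(data | bag A) = (4/12)(4/12)(4/12) = 0.037037; P(data | bag B) = (2/7)(2/7)(2/7) = 0.023324; P(data | bag C) = (2/4)(2/4)(2/4) = 0.125.
Multiplying each by its prior: 2/7 · 0.037037 = 0.010582, 4/7 · 0.023324 = 0.013328, 1/7 · 0.125 = 0.017857; summing to 0.041767.
Hence P(bag B | data) = (0.013328) / (0.041767) = 0.3191.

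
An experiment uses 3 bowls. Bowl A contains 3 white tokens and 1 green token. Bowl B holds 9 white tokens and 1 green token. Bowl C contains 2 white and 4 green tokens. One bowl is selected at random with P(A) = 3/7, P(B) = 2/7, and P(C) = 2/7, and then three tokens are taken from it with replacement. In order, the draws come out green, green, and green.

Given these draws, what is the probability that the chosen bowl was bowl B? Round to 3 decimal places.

0.003

The likelihood of the observed sequence under each hypothesis: P(data | bowl A) = (1/4)(1/4)(1/4) = 0.015625; P(data | bowl B) = (1/10)(1/10)(1/10) = 0.001; P(data | bowl C) = (4/6)(4/6)(4/6) = 0.2963.
Multiplying each by its prior: 3/7 · 0.015625 = 0.0066964, 2/7 · 0.001 = 0.00028571, 2/7 · 0.2963 = 0.084656; summing to 0.091638.
Therefore the posterior P(bowl B | data) = (0.00028571) / (0.091638) = 0.0031179.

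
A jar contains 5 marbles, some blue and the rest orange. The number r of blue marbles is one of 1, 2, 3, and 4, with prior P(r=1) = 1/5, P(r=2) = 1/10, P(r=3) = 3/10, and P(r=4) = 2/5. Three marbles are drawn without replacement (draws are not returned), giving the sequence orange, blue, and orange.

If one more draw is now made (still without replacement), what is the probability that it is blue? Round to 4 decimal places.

0.4444

For each hypothesis, P(data | H) works out to: P(data | r = 1) = (4/5)(1/4)(3/3) = 1/5; P(data | r = 2) = (3/5)(2/4)(2/3) = 1/5; P(data | r = 3) = (2/5)(3/4)(1/3) = 1/10; P(data | r = 4) = (1/5)(4/4)(0/3) = 0.
The prior-weighted likelihoods are 1/5 · 1/5 = 1/25, 1/10 · 1/5 = 1/50, 3/10 · 1/10 = 3/100, 2/5 · 0 = 0; with total 9/100.
Normalising, the posterior is P(r = 1 | data) = 4/9, P(r = 2 | data) = 2/9, P(r = 3 | data) = 1/3, P(r = 4 | data) = 0.
The predictive probability is P(blue next | data) = (0)(4/9) + (1/2)(2/9) + (1)(1/3) = 4/9.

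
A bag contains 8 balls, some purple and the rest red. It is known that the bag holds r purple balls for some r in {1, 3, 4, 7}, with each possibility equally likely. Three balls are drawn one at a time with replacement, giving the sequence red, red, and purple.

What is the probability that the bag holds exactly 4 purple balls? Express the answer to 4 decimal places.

For each hypothesis, P(data | H) works out to: P(data | r = 1) = (7/8)(7/8)(1/8) = 0.095703; P(data | r = 3) = (5/8)(5/8)(3/8) = 0.14648; P(data | r = 4) = (4/8)(4/8)(4/8) = 0.125; P(data | r = 7) = (1/8)(1/8)(7/8) = 0.013672.
Weighting by the prior gives 1/4 · 0.095703 = 0.023926, 1/4 · 0.14648 = 0.036621, 1/4 · 0.125 = 0.03125, 1/4 · 0.013672 = 0.003418; summing to 0.095215.
Hence P(r = 4 | data) = (0.03125) / (0.095215) = 0.32821.

0.3282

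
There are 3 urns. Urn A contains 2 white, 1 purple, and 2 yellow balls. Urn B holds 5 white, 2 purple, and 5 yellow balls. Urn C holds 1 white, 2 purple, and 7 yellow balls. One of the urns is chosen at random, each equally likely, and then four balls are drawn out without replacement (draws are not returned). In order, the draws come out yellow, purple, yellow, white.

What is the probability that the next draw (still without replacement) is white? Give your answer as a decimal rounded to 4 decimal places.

0.6247

For each hypothesis, P(data | H) works out to: P(data | urn A) = (2/5)(1/4)(1/3)(2/2) = 0.033333; P(data | urn B) = (5/12)(2/11)(4/10)(5/9) = 0.016835; P(data | urn C) = (7/10)(2/9)(6/8)(1/7) = 0.016667.
Multiplying each by its prior: 1/3 · 0.033333 = 0.011111, 1/3 · 0.016835 = 0.0056117, 1/3 · 0.016667 = 0.0055556; with total 0.022278.
Normalising, the posterior is P(urn A | data) = 0.49874, P(urn B | data) = 0.25189, P(urn C | data) = 0.24937.
So P(white next | data) = Σ P(white next | H) P(H | data) = (1)(0.49874) + (1/2)(0.25189) + (0)(0.24937) = 0.62469.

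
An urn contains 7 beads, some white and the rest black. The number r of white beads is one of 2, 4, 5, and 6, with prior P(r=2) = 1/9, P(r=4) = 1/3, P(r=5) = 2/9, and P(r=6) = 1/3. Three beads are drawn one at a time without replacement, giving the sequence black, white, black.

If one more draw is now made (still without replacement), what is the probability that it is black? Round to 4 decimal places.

0.3636

For each hypothesis, P(data | H) works out to: P(data | r = 2) = (5/7)(2/6)(4/5) = 4/21; P(data | r = 4) = (3/7)(4/6)(2/5) = 4/35; P(data | r = 5) = (2/7)(5/6)(1/5) = 1/21; P(data | r = 6) = (1/7)(6/6)(0/5) = 0.
Multiplying each by its prior: 1/9 · 4/21 = 4/189, 1/3 · 4/35 = 4/105, 2/9 · 1/21 = 2/189, 1/3 · 0 = 0; summing to 22/315.
Normalising, the posterior is P(r = 2 | data) = 10/33, P(r = 4 | data) = 6/11, P(r = 5 | data) = 5/33, P(r = 6 | data) = 0.
Averaging over the posterior, P(black next | data) = (3/4)(10/33) + (1/4)(6/11) + (0)(5/33) = 4/11.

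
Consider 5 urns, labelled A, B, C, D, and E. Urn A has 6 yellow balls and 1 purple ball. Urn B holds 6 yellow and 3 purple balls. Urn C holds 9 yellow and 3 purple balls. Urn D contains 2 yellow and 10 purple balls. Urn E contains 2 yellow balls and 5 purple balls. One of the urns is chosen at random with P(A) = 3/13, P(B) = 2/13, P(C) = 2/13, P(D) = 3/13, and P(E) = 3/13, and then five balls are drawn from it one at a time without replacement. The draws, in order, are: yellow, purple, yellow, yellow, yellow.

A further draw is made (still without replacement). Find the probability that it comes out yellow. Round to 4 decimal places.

0.8348

The likelihood of the observed sequence under each hypothesis: P(data | urn A) = (6/7)(1/6)(5/5)(4/4)(3/3) = 0.14286; P(data | urn B) = (6/9)(3/8)(5/7)(4/6)(3/5) = 0.071429; P(data | urn C) = (9/12)(3/11)(8/10)(7/9)(6/8) = 0.095455; P(data | urn D) = (2/12)(10/11)(1/10)(0/9) = 0; P(data | urn E) = (2/7)(5/6)(1/5)(0/4) = 0.
The prior-weighted likelihoods are 3/13 · 0.14286 = 0.032967, 2/13 · 0.071429 = 0.010989, 2/13 · 0.095455 = 0.014685, 3/13 · 0 = 0, 3/13 · 0 = 0; summing to 0.058641.
Normalising, the posterior is P(urn A | data) = 0.56218, P(urn B | data) = 0.18739, P(urn C | data) = 0.25043, P(urn D | data) = 0, P(urn E | data) = 0.
Averaging over the posterior, P(yellow next | data) = (1)(0.56218) + (1/2)(0.18739) + (5/7)(0.25043) = 0.83475.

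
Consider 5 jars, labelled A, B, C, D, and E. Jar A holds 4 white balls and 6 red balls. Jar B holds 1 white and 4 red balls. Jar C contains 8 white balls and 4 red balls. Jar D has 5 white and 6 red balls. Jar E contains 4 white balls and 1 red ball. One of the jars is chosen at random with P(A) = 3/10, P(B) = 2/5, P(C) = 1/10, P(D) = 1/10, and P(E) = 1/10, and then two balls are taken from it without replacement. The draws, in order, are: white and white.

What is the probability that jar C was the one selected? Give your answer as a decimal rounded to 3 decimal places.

0.264

For each hypothesis, P(data | H) works out to: P(data | jar A) = (4/10)(3/9) = 2/15; P(data | jar B) = (1/5)(0/4) = 0; P(data | jar C) = (8/12)(7/11) = 14/33; P(data | jar D) = (5/11)(4/10) = 2/11; P(data | jar E) = (4/5)(3/4) = 3/5.
The prior-weighted likelihoods are 3/10 · 2/15 = 1/25, 2/5 · 0 = 0, 1/10 · 14/33 = 7/165, 1/10 · 2/11 = 1/55, 1/10 · 3/5 = 3/50; these sum to 53/330.
Hence P(jar C | data) = (7/165) / (53/330) = 14/53.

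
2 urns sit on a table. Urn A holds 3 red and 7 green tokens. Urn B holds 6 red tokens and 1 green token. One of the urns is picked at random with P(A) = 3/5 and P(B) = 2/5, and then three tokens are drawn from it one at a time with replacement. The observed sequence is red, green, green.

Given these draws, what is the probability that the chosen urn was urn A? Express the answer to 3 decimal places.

Under each hypothesis, the probability of the observed sequence is: P(data | urn A) = (3/10)(7/10)(7/10) = 0.147; P(data | urn B) = (6/7)(1/7)(1/7) = 0.017493.
Weighting by the prior gives 3/5 · 0.147 = 0.0882, 2/5 · 0.017493 = 0.0069971; these sum to 0.095197.
By Bayes' rule, P(urn A | data) = (0.0882) / (0.095197) = 0.9265.

0.926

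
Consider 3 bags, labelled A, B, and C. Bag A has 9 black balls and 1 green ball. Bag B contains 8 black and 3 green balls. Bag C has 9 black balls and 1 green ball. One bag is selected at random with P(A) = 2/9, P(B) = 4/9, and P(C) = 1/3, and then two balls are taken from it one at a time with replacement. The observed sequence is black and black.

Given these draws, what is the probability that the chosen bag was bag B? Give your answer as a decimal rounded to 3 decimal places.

Compute the likelihood of the observed sequence for each case: P(data | bag A) = (9/10)(9/10) = 0.81; P(data | bag B) = (8/11)(8/11) = 0.52893; P(data | bag C) = (9/10)(9/10) = 0.81.
Multiplying each by its prior: 2/9 · 0.81 = 0.18, 4/9 · 0.52893 = 0.23508, 1/3 · 0.81 = 0.27; these sum to 0.68508.
Hence P(bag B | data) = (0.23508) / (0.68508) = 0.34314.

0.343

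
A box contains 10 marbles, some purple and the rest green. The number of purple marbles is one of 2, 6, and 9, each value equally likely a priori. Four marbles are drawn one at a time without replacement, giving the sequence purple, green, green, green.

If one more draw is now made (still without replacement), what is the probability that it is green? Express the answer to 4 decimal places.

The likelihood of the observed sequence under each hypothesis: P(data | r = 2) = (2/10)(8/9)(7/8)(6/7) = 2/15; P(data | r = 6) = (6/10)(4/9)(3/8)(2/7) = 1/35; P(data | r = 9) = (9/10)(1/9)(0/8) = 0.
Multiplying each by its prior: 1/3 · 2/15 = 2/45, 1/3 · 1/35 = 1/105, 1/3 · 0 = 0; with total 17/315.
Dividing through by the total gives posterior P(r = 2 | data) = 14/17, P(r = 6 | data) = 3/17, P(r = 9 | data) = 0.
Averaging over the posterior, P(green next | data) = (5/6)(14/17) + (1/6)(3/17) = 73/102.

0.7157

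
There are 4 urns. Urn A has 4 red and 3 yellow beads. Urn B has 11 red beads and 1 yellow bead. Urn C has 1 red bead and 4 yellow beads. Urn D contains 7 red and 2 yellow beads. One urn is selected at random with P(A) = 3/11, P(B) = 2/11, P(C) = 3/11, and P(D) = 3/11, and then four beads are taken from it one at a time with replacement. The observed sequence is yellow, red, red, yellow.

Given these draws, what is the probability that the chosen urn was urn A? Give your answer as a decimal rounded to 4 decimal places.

0.5026

Under each hypothesis, the probability of the observed sequence is: P(data | urn A) = (3/7)(4/7)(4/7)(3/7) = 0.059975; P(data | urn B) = (1/12)(11/12)(11/12)(1/12) = 0.0058353; P(data | urn C) = (4/5)(1/5)(1/5)(4/5) = 0.0256; P(data | urn D) = (2/9)(7/9)(7/9)(2/9) = 0.029873.
Weighting by the prior gives 3/11 · 0.059975 = 0.016357, 2/11 · 0.0058353 = 0.001061, 3/11 · 0.0256 = 0.0069818, 3/11 · 0.029873 = 0.0081473; summing to 0.032547.
Hence P(urn A | data) = (0.016357) / (0.032547) = 0.50256.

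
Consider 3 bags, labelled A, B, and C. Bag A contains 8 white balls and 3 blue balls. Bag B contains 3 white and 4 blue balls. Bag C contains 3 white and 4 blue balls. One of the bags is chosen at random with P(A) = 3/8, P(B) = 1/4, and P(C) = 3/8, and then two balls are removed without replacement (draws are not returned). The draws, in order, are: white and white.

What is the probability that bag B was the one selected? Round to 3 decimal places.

The likelihood of the observed sequence under each hypothesis: P(data | bag A) = (8/11)(7/10) = 0.50909; P(data | bag B) = (3/7)(2/6) = 0.14286; P(data | bag C) = (3/7)(2/6) = 0.14286.
Multiplying each by its prior: 3/8 · 0.50909 = 0.19091, 1/4 · 0.14286 = 0.035714, 3/8 · 0.14286 = 0.053571; with total 0.28019.
By Bayes' rule, P(bag B | data) = (0.035714) / (0.28019) = 0.12746.

0.127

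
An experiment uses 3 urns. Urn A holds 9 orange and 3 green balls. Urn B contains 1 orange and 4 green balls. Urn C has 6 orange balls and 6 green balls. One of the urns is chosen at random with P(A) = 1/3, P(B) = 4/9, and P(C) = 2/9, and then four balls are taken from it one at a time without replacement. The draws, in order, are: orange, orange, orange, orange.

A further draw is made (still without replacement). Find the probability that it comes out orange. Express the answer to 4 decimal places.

0.5974

The likelihood of the observed sequence under each hypothesis: P(data | urn A) = (9/12)(8/11)(7/10)(6/9) = 0.25455; P(data | urn B) = (1/5)(0/4) = 0; P(data | urn C) = (6/12)(5/11)(4/10)(3/9) = 0.030303.
The prior-weighted likelihoods are 1/3 · 0.25455 = 0.084848, 4/9 · 0 = 0, 2/9 · 0.030303 = 0.006734; summing to 0.091582.
The posterior is then P(urn A | data) = 0.92647, P(urn B | data) = 0, P(urn C | data) = 0.073529.
The predictive probability is P(orange next | data) = (5/8)(0.92647) + (1/4)(0.073529) = 0.59743.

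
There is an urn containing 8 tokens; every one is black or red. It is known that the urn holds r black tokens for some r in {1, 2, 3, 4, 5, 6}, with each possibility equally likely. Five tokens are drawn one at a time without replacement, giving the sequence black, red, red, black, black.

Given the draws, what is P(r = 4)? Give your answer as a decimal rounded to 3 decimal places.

0.286

For each hypothesis, P(data | H) works out to: P(data | r = 1) = (1/8)(7/7)(6/6)(0/5) = 0; P(data | r = 2) = (2/8)(6/7)(5/6)(1/5)(0/4) = 0; P(data | r = 3) = (3/8)(5/7)(4/6)(2/5)(1/4) = 1/56; P(data | r = 4) = (4/8)(4/7)(3/6)(3/5)(2/4) = 3/70; P(data | r = 5) = (5/8)(3/7)(2/6)(4/5)(3/4) = 3/56; P(data | r = 6) = (6/8)(2/7)(1/6)(5/5)(4/4) = 1/28.
Weighting by the prior gives 1/6 · 0 = 0, 1/6 · 0 = 0, 1/6 · 1/56 = 1/336, 1/6 · 3/70 = 1/140, 1/6 · 3/56 = 1/112, 1/6 · 1/28 = 1/168; these sum to 1/40.
By Bayes' rule, P(r = 4 | data) = (1/140) / (1/40) = 2/7.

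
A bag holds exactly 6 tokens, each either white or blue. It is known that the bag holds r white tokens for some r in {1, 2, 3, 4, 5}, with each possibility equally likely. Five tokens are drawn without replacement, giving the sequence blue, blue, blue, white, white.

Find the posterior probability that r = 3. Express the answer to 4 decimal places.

0.4286

The likelihood of the observed sequence under each hypothesis: P(data | r = 1) = (5/6)(4/5)(3/4)(1/3)(0/2) = 0; P(data | r = 2) = (4/6)(3/5)(2/4)(2/3)(1/2) = 1/15; P(data | r = 3) = (3/6)(2/5)(1/4)(3/3)(2/2) = 1/20; P(data | r = 4) = (2/6)(1/5)(0/4) = 0; P(data | r = 5) = (1/6)(0/5) = 0.
The prior-weighted likelihoods are 1/5 · 0 = 0, 1/5 · 1/15 = 1/75, 1/5 · 1/20 = 1/100, 1/5 · 0 = 0, 1/5 · 0 = 0; with total 7/300.
Hence P(r = 3 | data) = (1/100) / (7/300) = 3/7.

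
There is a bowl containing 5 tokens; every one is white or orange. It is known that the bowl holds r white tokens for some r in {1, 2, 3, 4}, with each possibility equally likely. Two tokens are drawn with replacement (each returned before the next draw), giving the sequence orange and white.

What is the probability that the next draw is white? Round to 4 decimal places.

The likelihood of the observed sequence under each hypothesis: P(data | r = 1) = (4/5)(1/5) = 4/25; P(data | r = 2) = (3/5)(2/5) = 6/25; P(data | r = 3) = (2/5)(3/5) = 6/25; P(data | r = 4) = (1/5)(4/5) = 4/25.
Weighting by the prior gives 1/4 · 4/25 = 1/25, 1/4 · 6/25 = 3/50, 1/4 · 6/25 = 3/50, 1/4 · 4/25 = 1/25; these sum to 1/5.
Normalising, the posterior is P(r = 1 | data) = 1/5, P(r = 2 | data) = 3/10, P(r = 3 | data) = 3/10, P(r = 4 | data) = 1/5.
Averaging over the posterior, P(white next | data) = (1/5)(1/5) + (2/5)(3/10) + (3/5)(3/10) + (4/5)(1/5) = 1/2.

0.5000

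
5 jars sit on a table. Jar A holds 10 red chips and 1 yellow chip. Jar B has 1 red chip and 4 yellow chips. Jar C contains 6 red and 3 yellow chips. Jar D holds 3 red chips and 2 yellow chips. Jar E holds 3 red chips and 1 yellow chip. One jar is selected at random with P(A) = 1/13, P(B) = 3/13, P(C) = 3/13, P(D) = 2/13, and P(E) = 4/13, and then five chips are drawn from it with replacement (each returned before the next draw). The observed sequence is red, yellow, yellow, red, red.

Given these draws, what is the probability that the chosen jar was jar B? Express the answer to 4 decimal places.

For each hypothesis, P(data | H) works out to: P(data | jar A) = (10/11)(1/11)(1/11)(10/11)(10/11) = 0.0062092; P(data | jar B) = (1/5)(4/5)(4/5)(1/5)(1/5) = 0.00512; P(data | jar C) = (6/9)(3/9)(3/9)(6/9)(6/9) = 0.032922; P(data | jar D) = (3/5)(2/5)(2/5)(3/5)(3/5) = 0.03456; P(data | jar E) = (3/4)(1/4)(1/4)(3/4)(3/4) = 0.026367.
The prior-weighted likelihoods are 1/13 · 0.0062092 = 0.00047763, 3/13 · 0.00512 = 0.0011815, 3/13 · 0.032922 = 0.0075973, 2/13 · 0.03456 = 0.0053169, 4/13 · 0.026367 = 0.008113; with total 0.022686.
So P(jar B | data) = (0.0011815) / (0.022686) = 0.052081.

0.0521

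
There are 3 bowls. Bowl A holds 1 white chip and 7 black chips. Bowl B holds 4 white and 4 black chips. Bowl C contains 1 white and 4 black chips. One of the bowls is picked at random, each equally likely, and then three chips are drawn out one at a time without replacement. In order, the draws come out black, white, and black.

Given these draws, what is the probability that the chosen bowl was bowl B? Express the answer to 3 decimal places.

Compute the likelihood of the observed sequence for each case: P(data | bowl A) = (7/8)(1/7)(6/6) = 1/8; P(data | bowl B) = (4/8)(4/7)(3/6) = 1/7; P(data | bowl C) = (4/5)(1/4)(3/3) = 1/5.
The prior-weighted likelihoods are 1/3 · 1/8 = 1/24, 1/3 · 1/7 = 1/21, 1/3 · 1/5 = 1/15; summing to 131/840.
Hence P(bowl B | data) = (1/21) / (131/840) = 40/131.

0.305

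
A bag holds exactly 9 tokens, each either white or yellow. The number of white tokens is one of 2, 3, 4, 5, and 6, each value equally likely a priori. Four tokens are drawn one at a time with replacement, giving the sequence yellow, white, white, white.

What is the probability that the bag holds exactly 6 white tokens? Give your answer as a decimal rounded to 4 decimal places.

Under each hypothesis, the probability of the observed sequence is: P(data | r = 2) = (7/9)(2/9)(2/9)(2/9) = 0.0085353; P(data | r = 3) = (6/9)(3/9)(3/9)(3/9) = 0.024691; P(data | r = 4) = (5/9)(4/9)(4/9)(4/9) = 0.048773; P(data | r = 5) = (4/9)(5/9)(5/9)(5/9) = 0.076208; P(data | r = 6) = (3/9)(6/9)(6/9)(6/9) = 0.098765.
The prior-weighted likelihoods are 1/5 · 0.0085353 = 0.0017071, 1/5 · 0.024691 = 0.0049383, 1/5 · 0.048773 = 0.0097546, 1/5 · 0.076208 = 0.015242, 1/5 · 0.098765 = 0.019753; with total 0.051395.
By Bayes' rule, P(r = 6 | data) = (0.019753) / (0.051395) = 0.38434.

0.3843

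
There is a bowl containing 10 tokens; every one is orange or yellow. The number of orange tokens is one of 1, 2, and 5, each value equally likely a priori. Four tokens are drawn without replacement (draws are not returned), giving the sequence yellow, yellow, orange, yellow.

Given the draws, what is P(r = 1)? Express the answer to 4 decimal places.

The likelihood of the observed sequence under each hypothesis: P(data | r = 1) = (9/10)(8/9)(1/8)(7/7) = 1/10; P(data | r = 2) = (8/10)(7/9)(2/8)(6/7) = 2/15; P(data | r = 5) = (5/10)(4/9)(5/8)(3/7) = 5/84.
The prior-weighted likelihoods are 1/3 · 1/10 = 1/30, 1/3 · 2/15 = 2/45, 1/3 · 5/84 = 5/252; with total 41/420.
Hence P(r = 1 | data) = (1/30) / (41/420) = 14/41.

0.3415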